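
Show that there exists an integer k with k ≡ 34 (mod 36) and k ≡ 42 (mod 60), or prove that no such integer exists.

Reduce both congruences modulo 12, which divides 36 and 60: they say k ≡ 34 (mod 12) and k ≡ 42 (mod 12).
But 34 mod 12 = 10 while 42 mod 12 = 6, a contradiction.
So no integer satisfies both congruences.

No, no such integer exists.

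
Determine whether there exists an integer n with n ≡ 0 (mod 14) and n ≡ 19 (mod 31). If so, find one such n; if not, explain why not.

n = 112

The moduli 14 and 31 are coprime, so by the Chinese Remainder Theorem a unique solution modulo 434 exists.
Write n = 0 + 14t and require 0 + 14t ≡ 19 (mod 31), i.e. 14t ≡ 19 (mod 31).
Invert 14 mod 31 by the Euclidean algorithm: 31 = 2·14 + 3, 14 = 4·3 + 2, 3 = 1·2 + 1, 2 = 2·1 + 0; back-substituting, 1 = 3 − 1·2 = 3 − (14 − 4·3) = −14 + 5·3 = −14 + 5·(31 − 2·14) = 5·31 − 11·14. Hence 14·(-11) ≡ 1, so 14⁻¹ ≡ -11 ≡ 20 (mod 31).
Therefore t ≡ 20·19 = 380 ≡ 8 (mod 31).
Taking t = 8 gives n = 0 + 14·8 = 112.
Indeed 112 ≡ 0 (mod 14) and 112 ≡ 19 (mod 31).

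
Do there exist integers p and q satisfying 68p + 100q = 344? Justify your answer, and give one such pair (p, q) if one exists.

p = 8, q = -2

gcd(68, 100) = 4, and 4 divides 344, so integer solutions exist.
Dividing through by 4 reduces the equation to 17p + 25q = 86.
Dividing repeatedly: 25 = 1·17 + 8, 17 = 2·8 + 1, 8 = 8·1 + 0.
Working back up the chain: 1 = 17 − 2·8 = 17 − 2·(25 − 1·17) = −2·25 + 3·17. So 17·3 + 25·(-2) = 1.
Times 86: 17·258 + 25·(-172) = 86, so (258, -172) solves it.
Shifting by a multiple of (25, −17) keeps it a solution: p = 258 − 10·25 = 8, q = -172 + 10·17 = -2.
Indeed 68·8 + 100·(-2) = 544 − 200 = 344.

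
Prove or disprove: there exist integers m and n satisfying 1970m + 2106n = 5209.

Both 1970 and 2106 are divisible by gcd(1970, 2106) = 2, hence so is any combination 1970m + 2106n.
But 5209 is not a multiple of 2 (it leaves remainder 1).
Therefore 1970m + 2106n = 5209 has no solution in integers.

No, no such integers exist.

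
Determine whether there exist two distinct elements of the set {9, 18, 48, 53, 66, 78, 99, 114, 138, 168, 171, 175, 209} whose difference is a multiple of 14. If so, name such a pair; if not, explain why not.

No, no such pair exists.

Residues mod 14: 9↦9, 18↦4, 48↦6, 53↦11, 66↦10, 78↦8, 99↦1, 114↦2, 138↦12, 168↦0, 171↦3, 175↦7, 209↦13.
No residue repeats among the 13 elements, so no pair has difference ≡ 0 (mod 14).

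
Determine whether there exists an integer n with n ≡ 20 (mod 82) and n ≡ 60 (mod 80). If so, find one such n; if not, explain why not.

n = 1660

Here gcd(82, 80) = 2, and both 20 and 60 leave remainder 0 mod 2, so the system is consistent.
Write n = 20 + 82t. Then 82t ≡ 60 − 20 ≡ 40 (mod 80); dividing through by 2 gives 41t ≡ 20 (mod 40).
41 ≡ 1 (mod 40), so this reads 1t ≡ 20 (mod 40). So t ≡ 20 (mod 40).
Then n = 20 + 82·20 = 1660.
Verify: 1660 = 20·82 + 20 and 1660 = 20·80 + 60. ✓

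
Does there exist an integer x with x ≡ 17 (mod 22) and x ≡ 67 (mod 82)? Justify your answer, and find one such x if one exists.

The moduli are not coprime: gcd(22, 82) = 2. Compatibility requires 2 ∣ (67 − 17) = 50, which holds, so solutions exist.
Step through x = 17, 17 + 22, 17 + 2·22, …: the values 17, 39, 61, 83, 105, 127, 149 reduce mod 82 to 17, 39, 61, 1, 23, 45, 67. The value 149 hits 67.
Check: 149 mod 22 = 17, 149 mod 82 = 67. ✓

x = 149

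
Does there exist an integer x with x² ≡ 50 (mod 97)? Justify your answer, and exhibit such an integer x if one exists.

Take x = 27. Then 27² = 729 = 7·97 + 50, so 27² ≡ 50 (mod 97).

x = 27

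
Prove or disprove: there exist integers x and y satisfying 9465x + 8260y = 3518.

Both 9465 and 8260 are divisible by gcd(9465, 8260) = 5, hence so is any combination 9465x + 8260y.
However 3518 leaves remainder 3 on division by 5.
So the equation is unsolvable over ℤ.

No such integers exist.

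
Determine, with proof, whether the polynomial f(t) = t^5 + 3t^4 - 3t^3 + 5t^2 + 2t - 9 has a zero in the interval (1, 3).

f(1) = -1 and f(3) = 447, which have opposite signs.
As a polynomial, f is continuous on every closed interval.
By the Intermediate Value Theorem f must vanish at some point of (1, 3).

Such a root exists.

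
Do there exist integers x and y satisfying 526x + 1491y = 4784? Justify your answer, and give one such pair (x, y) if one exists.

x = 542, y = -188

526 and 1491 are coprime, so 526x + 1491y ranges over all of ℤ.
Euclidean algorithm: 1491 = 2·526 + 439, 526 = 1·439 + 87, 439 = 5·87 + 4, 87 = 21·4 + 3, 4 = 1·3 + 1, 3 = 3·1 + 0.
Back-substituting, 1 = 4 − 1·3 = 4 − (87 − 21·4) = −87 + 22·4 = −87 + 22·(439 − 5·87) = 22·439 − 111·87 = 22·439 − 111·(526 − 1·439) = −111·526 + 133·439 = −111·526 + 133·(1491 − 2·526) = 133·1491 − 377·526; that is, 526·(-377) + 1491·133 = 1.
Times 4784: 526·(-1803568) + 1491·636272 = 4784, so (-1803568, 636272) solves it.
The general solution is x = -1803568 + 1491k, y = 636272 − 526k; taking k = 1210 gives the smaller pair x = 542, y = -188.
Check: 526·542 + 1491·(-188) = 285092 − 280308 = 4784. ✓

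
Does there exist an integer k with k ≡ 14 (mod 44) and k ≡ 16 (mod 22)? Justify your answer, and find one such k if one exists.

Both moduli are multiples of 22 = gcd(44, 22), so any solution would satisfy k ≡ 14 and k ≡ 16 modulo 22 simultaneously.
But 14 mod 22 = 14 while 16 mod 22 = 16, a contradiction.
So no integer satisfies both congruences.

There is no such integer.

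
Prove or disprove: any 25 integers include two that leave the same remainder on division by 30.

No; for instance {135, 136, 137, 138, 139, 140, 141, 142, 143, 144, 145, 146, 147, 148, 149, 150, 151, 152, 153, 154, 155, 156, 157, 158, 159} is a counterexample.

Consider the 25 integers 135, 136, …, 159. They lie in distinct residue classes modulo 30, since 25 ≤ 30.
Hence this collection has no pair with equal remainders mod 30, disproving the claim.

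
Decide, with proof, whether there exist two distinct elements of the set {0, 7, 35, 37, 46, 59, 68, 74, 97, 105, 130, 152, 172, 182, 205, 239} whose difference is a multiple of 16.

No such pair exists.

Reduce each element modulo 16: 0↦0, 7↦7, 35↦3, 37↦5, 46↦14, 59↦11, 68↦4, 74↦10, 97↦1, 105↦9, 130↦2, 152↦8, 172↦12, 182↦6, 205↦13, 239↦15.
No residue repeats among the 16 elements, so no pair has difference ≡ 0 (mod 16).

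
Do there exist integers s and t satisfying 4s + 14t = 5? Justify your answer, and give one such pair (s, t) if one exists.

Any value of 4s + 14t is a multiple of gcd(4, 14) = 2.
However 5 leaves remainder 1 on division by 2.
Hence no integers s, t satisfy the equation.

No, no such integers exist.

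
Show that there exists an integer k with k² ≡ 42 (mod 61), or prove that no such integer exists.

k = 46 works: 46² = 2116, and 2116 − 42 = 2074 = 34·61.

k = 46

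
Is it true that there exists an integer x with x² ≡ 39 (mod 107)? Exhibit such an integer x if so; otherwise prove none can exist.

Take x = 57. Then 57² = 3249 = 30·107 + 39, so 57² ≡ 39 (mod 107).

x = 57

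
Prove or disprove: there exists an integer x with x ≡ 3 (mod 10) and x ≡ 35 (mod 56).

x = 203

The moduli are not coprime: gcd(10, 56) = 2. Compatibility requires 2 ∣ (35 − 3) = 32, which holds, so solutions exist.
Write x = 3 + 10t. Then 10t ≡ 35 − 3 ≡ 32 (mod 56); dividing through by 2 gives 5t ≡ 16 (mod 28).
Since 5·17 = 85 = 3·28 + 1, the inverse of 5 mod 28 is 17.
Multiplying by 17: t ≡ 17·16 = 272 ≡ 20 (mod 28).
Then x = 3 + 10·20 = 203.
Indeed 203 ≡ 3 (mod 10) and 203 ≡ 35 (mod 56).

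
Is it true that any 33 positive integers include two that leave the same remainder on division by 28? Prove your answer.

Partition the integers by their residue mod 28; there are 28 classes.
Since 33 > 28, two of the 33 integers must share a residue class by the pigeonhole principle; call them a and b.
So a and b have equal remainders mod 28, which is exactly what was to be shown.

Yes.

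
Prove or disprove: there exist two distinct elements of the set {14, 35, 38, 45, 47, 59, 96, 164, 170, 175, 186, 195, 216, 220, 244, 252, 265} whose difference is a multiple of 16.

35 and 195 are such a pair.

Both 35 and 195 leave remainder 3 on division by 16; their difference 160 = 10·16 is a multiple of 16.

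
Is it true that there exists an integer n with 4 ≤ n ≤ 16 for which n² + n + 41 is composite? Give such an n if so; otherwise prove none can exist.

No, no such integer n in that range exists.

The values for n = 4, 5, …, 16 are 61, 71, 83, 97, 113, 131, 151, 173, 197, 223, 251, 281, 313, and each of these is prime.
So no value in the range makes the expression composite.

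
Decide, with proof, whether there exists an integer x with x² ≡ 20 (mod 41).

x = 15

Take x = 15. Then 15² = 225 = 5·41 + 20, so 15² ≡ 20 (mod 41).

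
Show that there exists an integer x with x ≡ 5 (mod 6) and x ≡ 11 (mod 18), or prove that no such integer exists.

x = 11

Here gcd(6, 18) = 6, and both 5 and 11 leave remainder 5 mod 6, so the system is consistent.
Step through x = 5, 5 + 6, 5 + 2·6, …: the values 5, 11 reduce mod 18 to 5, 11. The value 11 hits 11.
Check: 11 mod 6 = 5, 11 mod 18 = 11. ✓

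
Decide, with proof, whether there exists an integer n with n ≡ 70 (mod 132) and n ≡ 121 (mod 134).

gcd(132, 134) = 2. If n ≡ 70 (mod 132) and n ≡ 121 (mod 134), then n ≡ 70 (mod 2) and n ≡ 121 (mod 2).
But 70 mod 2 = 0 while 121 mod 2 = 1, a contradiction.
So no integer satisfies both congruences.

No such integer exists.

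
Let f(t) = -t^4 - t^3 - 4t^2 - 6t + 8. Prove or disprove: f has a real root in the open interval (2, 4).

f(2) = -44 and f(4) = -400, both negative, so a sign-change argument is unavailable; we show f keeps this sign on the whole interval.
Substitute t = 2 + u, where 0 < u < 2 on the interval. Expanding, f(2 + u) = -u^4 - 9u^3 - 34u^2 - 66u - 44.
The nonzero coefficients here are all negative, so for u > 0 every term is negative (or zero), and the constant term -44 is strictly negative.
Therefore f(t) < 0 throughout (2, 4), and f has no zero there.

f has no root in that interval.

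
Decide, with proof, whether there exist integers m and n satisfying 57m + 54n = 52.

gcd(57, 54) = 3, so every integer of the form 57m + 54n is a multiple of 3.
However 52 leaves remainder 1 on division by 3.
So the equation is unsolvable over ℤ.

There are no such integers.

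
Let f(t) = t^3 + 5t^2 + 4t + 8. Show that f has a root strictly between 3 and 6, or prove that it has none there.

f has no root in that interval.

f(3) = 92 and f(6) = 428, both positive, so a sign-change argument is unavailable; we show f keeps this sign on the whole interval.
Substitute t = 3 + u, where 0 < u < 3 on the interval. Expanding, f(3 + u) = u^3 + 14u^2 + 61u + 92.
The nonzero coefficients here are all positive, so for u > 0 every term is positive (or zero), and the constant term 92 is strictly positive.
So f is strictly positive on (3, 6); no root exists in the interval.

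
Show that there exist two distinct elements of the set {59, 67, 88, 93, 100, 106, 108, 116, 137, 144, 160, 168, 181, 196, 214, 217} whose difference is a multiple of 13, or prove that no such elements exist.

59 and 137 are such a pair.

Both 59 and 137 leave remainder 7 on division by 13; their difference 78 = 6·13 is a multiple of 13.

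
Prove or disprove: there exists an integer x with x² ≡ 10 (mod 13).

x = 6

Take x = 6. Then 6² = 36 = 2·13 + 10, so 6² ≡ 10 (mod 13).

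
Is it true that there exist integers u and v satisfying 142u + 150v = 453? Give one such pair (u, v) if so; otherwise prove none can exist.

There are no such integers.

gcd(142, 150) = 2, so every integer of the form 142u + 150v is a multiple of 2.
However 453 leaves remainder 1 on division by 2.
Hence no integers u, v satisfy the equation.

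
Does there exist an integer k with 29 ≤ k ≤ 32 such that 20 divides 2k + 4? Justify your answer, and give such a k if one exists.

The values of 2k + 4 for k = 29, 30, 31, 32 are 62, 64, 66, 68; reduced mod 20 these are 2, 4, 6, 8.
None is 0, so 20 never divides 2k + 4 on this range.

There is no such integer k in that range.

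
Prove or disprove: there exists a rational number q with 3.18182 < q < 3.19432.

q = 51/16

Look for a denominator N such that an integer falls strictly between N·3.18182 and N·3.19432. N = 16 works: 16·3.18182 = 50.90912 < 51 < 51.10912 = 16·3.19432.
So q = 51/16 works: it is a ratio of integers, and dividing 16·3.18182 < 51 < 16·3.19432 through by 16 gives 3.18182 < 51/16 < 3.19432.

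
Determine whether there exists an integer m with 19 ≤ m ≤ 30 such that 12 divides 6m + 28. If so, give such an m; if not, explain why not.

No, no such integer m in that range exists.

For m = 19, 20, …, 30 the values of 6m + 28 modulo 12 are 10, 4, 10, 4, 10, 4, 10, 4, 10, 4, 10, 4 respectively.
Since 0 is absent from this list, 12 ∤ 6m + 28 for every m with 19 ≤ m ≤ 30.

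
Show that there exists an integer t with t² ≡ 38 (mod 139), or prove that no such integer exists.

Take t = 90. Then 90² = 8100 = 58·139 + 38, so 90² ≡ 38 (mod 139).

t = 90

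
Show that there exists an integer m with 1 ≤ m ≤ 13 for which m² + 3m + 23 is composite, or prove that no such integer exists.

At m = 12: 12² + 3·12 + 23 = 203 = 7·29, which is composite.

m = 12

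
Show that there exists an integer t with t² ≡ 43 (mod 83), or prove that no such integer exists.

No, no such integer exists.

83 is prime, so by Euler's criterion 43 is a square mod 83 iff 43^((83−1)/2) = 43^41 ≡ 1 (mod 83).
Squaring successively (mod 83): 43^2 = 1849 ≡ 23; 43^4 ≡ 23² = 529 ≡ 31; 43^8 ≡ 31² = 961 ≡ 48; 43^16 ≡ 48² = 2304 ≡ 63; 43^32 ≡ 63² = 3969 ≡ 68.
Since 41 = 32 + 8 + 1, 43^41 ≡ 68 · 48 · 43; multiplying out mod 83: 68·48 = 3264 ≡ 27, then 27·43 = 1161 ≡ 82. Thus 43^41 ≡ 82 ≡ −1 (mod 83).
By Euler's criterion 43 is a quadratic non-residue mod 83: no t satisfies t² ≡ 43 (mod 83).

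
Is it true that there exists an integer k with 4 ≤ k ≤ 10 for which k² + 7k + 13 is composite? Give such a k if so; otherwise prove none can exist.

k = 10

At k = 10: 10² + 7·10 + 13 = 183 = 3·61, which is composite.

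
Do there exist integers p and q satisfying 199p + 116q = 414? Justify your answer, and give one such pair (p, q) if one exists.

Since gcd(199, 116) = 1, every integer is an integer combination of 199 and 116.
Run the Euclidean algorithm on 199 and 116: 199 = 1·116 + 83, 116 = 1·83 + 33, 83 = 2·33 + 17, 33 = 1·17 + 16, 17 = 1·16 + 1, 16 = 16·1 + 0.
Working back up the chain: 1 = 17 − 1·16 = 17 − (33 − 1·17) = −33 + 2·17 = −33 + 2·(83 − 2·33) = 2·83 − 5·33 = 2·83 − 5·(116 − 1·83) = −5·116 + 7·83 = −5·116 + 7·(199 − 1·116) = 7·199 − 12·116. So 199·7 + 116·(-12) = 1.
Scaling by 414 gives the particular solution (p, q) = (2898, -4968).
Subtracting 24·116 from p and adding 24·199 to q gives the tidier solution (114, -192).
Check: 199·114 + 116·(-192) = 22686 − 22272 = 414. ✓

p = 114, q = -192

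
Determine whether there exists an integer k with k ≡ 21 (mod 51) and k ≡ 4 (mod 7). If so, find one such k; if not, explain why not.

k = 123

The moduli 51 and 7 are coprime, so by the Chinese Remainder Theorem a unique solution modulo 357 exists.
Any solution of the first congruence is k = 21 + 51t; substituting into the second, 51t ≡ 4 − 21 ≡ 4 (mod 7).
51 ≡ 2 (mod 7), so this reads 2t ≡ 4 (mod 7). Since 2·4 = 8 = 1·7 + 1, the inverse of 2 mod 7 is 4.
Multiplying by 4: t ≡ 4·4 = 16 ≡ 2 (mod 7).
With t = 2: k = 21 + 51·2 = 123.
Check: 123 mod 51 = 21, 123 mod 7 = 4. ✓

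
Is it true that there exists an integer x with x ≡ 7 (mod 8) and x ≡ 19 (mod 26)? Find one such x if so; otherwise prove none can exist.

Here gcd(8, 26) = 2, and both 7 and 19 leave remainder 1 mod 2, so the system is consistent.
Put x = 7 + 8t, so we need 8t ≡ 12 (mod 26), equivalently (divide by 2) 4t ≡ 6 (mod 13).
Note 4·10 = 40 ≡ 1 (mod 13) (as 40 − 1 = 3·13), so 4⁻¹ ≡ 10.
Multiplying by 10: t ≡ 10·6 = 60 ≡ 8 (mod 13).
Then x = 7 + 8·8 = 71.
Check: 71 mod 8 = 7, 71 mod 26 = 19. ✓

x = 71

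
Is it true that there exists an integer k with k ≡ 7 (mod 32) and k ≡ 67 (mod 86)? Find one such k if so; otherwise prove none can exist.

gcd(32, 86) = 2. A simultaneous solution exists iff 7 ≡ 67 (mod 2); here 7 mod 2 = 1 = 67 mod 2, so it does.
Put k = 7 + 32t, so we need 32t ≡ 60 (mod 86), equivalently (divide by 2) 16t ≡ 30 (mod 43).
Note 16·35 = 560 ≡ 1 (mod 43) (as 560 − 1 = 13·43), so 16⁻¹ ≡ 35.
Therefore t ≡ 35·30 = 1050 ≡ 18 (mod 43).
Then k = 7 + 32·18 = 583.
Verify: 583 = 18·32 + 7 and 583 = 6·86 + 67. ✓

k = 583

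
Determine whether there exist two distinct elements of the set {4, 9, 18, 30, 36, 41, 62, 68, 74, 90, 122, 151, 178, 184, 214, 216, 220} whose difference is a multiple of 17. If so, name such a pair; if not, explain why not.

There is no such pair.

Residues mod 17: 4↦4, 9↦9, 18↦1, 30↦13, 36↦2, 41↦7, 62↦11, 68↦0, 74↦6, 90↦5, 122↦3, 151↦15, 178↦8, 184↦14, 214↦10, 216↦12, 220↦16.
All 17 residues are distinct, so no two elements differ by a multiple of 17.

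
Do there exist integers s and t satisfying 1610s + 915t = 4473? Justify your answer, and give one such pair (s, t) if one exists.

There are no such integers.

Any value of 1610s + 915t is a multiple of gcd(1610, 915) = 5.
However 4473 leaves remainder 3 on division by 5.
Therefore 1610s + 915t = 4473 has no solution in integers.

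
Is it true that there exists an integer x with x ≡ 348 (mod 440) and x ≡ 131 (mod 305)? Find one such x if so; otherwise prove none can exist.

Reduce both congruences modulo 5, which divides 440 and 305: they say x ≡ 348 (mod 5) and x ≡ 131 (mod 5).
However 348 ≡ 3 and 131 ≡ 1 (mod 5), and 3 ≠ 1.
So no integer satisfies both congruences.

No such integer exists.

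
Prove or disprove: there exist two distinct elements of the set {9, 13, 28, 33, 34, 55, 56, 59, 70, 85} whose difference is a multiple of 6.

Yes: 9 and 33.

Reduce each element mod 6: 9↦3, 13↦1, 28↦4, 33↦3, 34↦4, 55↦1, 56↦2, 59↦5, 70↦4, 85↦1. The residue 3 repeats (at 9 and 33), and 33 − 9 = 24 = 4·6.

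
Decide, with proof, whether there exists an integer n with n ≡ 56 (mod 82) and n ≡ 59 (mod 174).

gcd(82, 174) = 2. If n ≡ 56 (mod 82) and n ≡ 59 (mod 174), then n ≡ 56 (mod 2) and n ≡ 59 (mod 2).
But 56 mod 2 = 0 while 59 mod 2 = 1, a contradiction.
So no integer satisfies both congruences.

No, no such integer exists.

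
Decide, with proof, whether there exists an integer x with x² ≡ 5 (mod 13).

Since (13 − x)² ≡ x² (mod 13), it suffices to square x = 0, 1, …, 6: the residues are 0, 1, 4, 9, 3, 12, 10.
The set of squares mod 13 is therefore {0, 1, 3, 4, 9, 10, 12}, which does not contain 5.
Therefore x² ≡ 5 (mod 13) has no solution.

No, no such integer exists.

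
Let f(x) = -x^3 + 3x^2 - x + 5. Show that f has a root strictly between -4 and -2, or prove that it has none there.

f has no root in that interval.

The endpoint values f(-4) = 121 and f(-2) = 27 are both positive. Claim: f(x) > 0 for every x in (-4, -2).
Shift to the endpoint -2: with x = -2 − u (0 < u < 2), one computes f(-2 − u) = u^3 + 9u^2 + 25u + 27.
All 4 nonzero coefficients of this polynomial in u are positive; hence for u > 0 the value is a sum of positive terms (the constant 27 among them).
Therefore f(x) > 0 throughout (-4, -2), and f has no zero there.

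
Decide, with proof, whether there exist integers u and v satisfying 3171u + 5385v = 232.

No such integers exist.

Both 3171 and 5385 are divisible by gcd(3171, 5385) = 3, hence so is any combination 3171u + 5385v.
But 232 = 3·77 + 1, so 3 ∤ 232.
Therefore 3171u + 5385v = 232 has no solution in integers.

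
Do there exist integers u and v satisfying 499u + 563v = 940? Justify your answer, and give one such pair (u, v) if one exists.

499 and 563 are coprime, so 499u + 563v ranges over all of ℤ.
Euclidean algorithm: 563 = 1·499 + 64, 499 = 7·64 + 51, 64 = 1·51 + 13, 51 = 3·13 + 12, 13 = 1·12 + 1, 12 = 12·1 + 0.
Back-substituting, 1 = 13 − 1·12 = 13 − (51 − 3·13) = −51 + 4·13 = −51 + 4·(64 − 1·51) = 4·64 − 5·51 = 4·64 − 5·(499 − 7·64) = −5·499 + 39·64 = −5·499 + 39·(563 − 1·499) = 39·563 − 44·499; that is, 499·(-44) + 563·39 = 1.
Multiplying through by 940: u = (-44)·940 = -41360, v = 39·940 = 36660 is a solution.
Adding 74·563 to u and subtracting 74·499 from v gives the tidier solution (302, -266).
Check: 499·302 + 563·(-266) = 150698 − 149758 = 940. ✓

u = 302, v = -266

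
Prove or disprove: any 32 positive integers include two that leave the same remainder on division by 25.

True.

There are exactly 25 possible remainders on division by 25.
With 32 integers and only 25 classes, the pigeonhole principle forces two of them, say a and b, into the same class.
So a and b have equal remainders mod 25, which is exactly what was to be shown.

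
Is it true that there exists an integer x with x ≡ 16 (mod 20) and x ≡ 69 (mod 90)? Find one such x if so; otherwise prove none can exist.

No, no such integer exists.

Reduce both congruences modulo 10, which divides 20 and 90: they say x ≡ 16 (mod 10) and x ≡ 69 (mod 10).
These are incompatible: 16 − 69 = -53 is not divisible by 10.
Therefore no such x exists.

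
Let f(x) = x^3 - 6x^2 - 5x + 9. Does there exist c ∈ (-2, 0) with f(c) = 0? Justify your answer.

f(-2) = -13 and f(0) = 9, which have opposite signs.
f is continuous everywhere (it is a polynomial), in particular on [-2, 0].
By the Intermediate Value Theorem, f takes the value 0 somewhere in the open interval.

Yes, f has a root in the interval.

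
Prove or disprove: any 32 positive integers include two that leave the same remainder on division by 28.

Each integer lies in one of the 28 residue classes modulo 28.
With 32 integers and only 28 classes, the pigeonhole principle forces two of them, say a and b, into the same class.
So a and b have equal remainders mod 28, which is exactly what was to be shown.

Yes, this is always true.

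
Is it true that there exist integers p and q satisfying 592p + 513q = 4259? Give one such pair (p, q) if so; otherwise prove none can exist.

p = 476, q = -541

Since gcd(592, 513) = 1, every integer is an integer combination of 592 and 513.
Run the Euclidean algorithm on 592 and 513: 592 = 1·513 + 79, 513 = 6·79 + 39, 79 = 2·39 + 1, 39 = 39·1 + 0.
Unwinding: 1 = 79 − 2·39 = 79 − 2·(513 − 6·79) = −2·513 + 13·79 = −2·513 + 13·(592 − 1·513) = 13·592 − 15·513, i.e. 592·13 + 513·(-15) = 1.
Scaling by 4259 gives the particular solution (p, q) = (55367, -63885).
The general solution is p = 55367 + 513k, q = -63885 − 592k; taking k = -107 gives the smaller pair p = 476, q = -541.
Check: 592·476 + 513·(-541) = 281792 − 277533 = 4259. ✓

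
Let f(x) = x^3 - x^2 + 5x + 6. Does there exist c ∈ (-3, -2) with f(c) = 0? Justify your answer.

Evaluate at the endpoints: f(-3) = -45, f(-2) = -16 — same sign (negative).
The derivative f'(x) = 3x^2 - 2x + 5 is a quadratic with discriminant (-2)² − 4·3·5 = -56 < 0; it never vanishes, so it is always positive (sign of the leading coefficient).
Hence f is strictly increasing on ℝ, and in particular on [-3, -2]. A strictly monotone function with same-sign endpoint values stays negative on the whole interval, so f has no zero in (-3, -2).

No such root exists.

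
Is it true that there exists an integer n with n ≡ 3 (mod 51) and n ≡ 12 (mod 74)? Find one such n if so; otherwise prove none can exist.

gcd(51, 74) = 1, so the Chinese Remainder Theorem guarantees exactly one residue class mod 3774 satisfying both.
Any solution of the first congruence is n = 3 + 51t; substituting into the second, 51t ≡ 12 − 3 ≡ 9 (mod 74).
Invert 51 mod 74 by the Euclidean algorithm: 74 = 1·51 + 23, 51 = 2·23 + 5, 23 = 4·5 + 3, 5 = 1·3 + 2, 3 = 1·2 + 1, 2 = 2·1 + 0; back-substituting, 1 = 3 − 1·2 = 3 − (5 − 1·3) = −5 + 2·3 = −5 + 2·(23 − 4·5) = 2·23 − 9·5 = 2·23 − 9·(51 − 2·23) = −9·51 + 20·23 = −9·51 + 20·(74 − 1·51) = 20·74 − 29·51. Hence 51·(-29) ≡ 1, so 51⁻¹ ≡ -29 ≡ 45 (mod 74).
Multiplying by 45: t ≡ 45·9 = 405 ≡ 35 (mod 74).
Taking t = 35 gives n = 3 + 51·35 = 1788.
Verify: 1788 = 35·51 + 3 and 1788 = 24·74 + 12. ✓

n = 1788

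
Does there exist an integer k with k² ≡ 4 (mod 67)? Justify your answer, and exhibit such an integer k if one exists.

k = 2

Take k = 2. Then 2² = 4, and since 0 ≤ 4 < 67 this is already reduced: 2² ≡ 4 (mod 67).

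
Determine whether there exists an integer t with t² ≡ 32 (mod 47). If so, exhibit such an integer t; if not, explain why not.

t = 28

t = 28 works: 28² = 784, and 784 − 32 = 752 = 16·47.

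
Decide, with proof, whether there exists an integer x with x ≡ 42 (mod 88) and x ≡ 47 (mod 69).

gcd(88, 69) = 1, so the Chinese Remainder Theorem guarantees exactly one residue class mod 6072 satisfying both.
Any solution of the first congruence is x = 42 + 88t; substituting into the second, 88t ≡ 47 − 42 ≡ 5 (mod 69).
88 ≡ 19 (mod 69), so this reads 19t ≡ 5 (mod 69). To invert 19 modulo 69: 69 = 3·19 + 12, 19 = 1·12 + 7, 12 = 1·7 + 5, 7 = 1·5 + 2, 5 = 2·2 + 1, 2 = 2·1 + 0, and unwinding, 1 = 5 − 2·2 = 5 − 2·(7 − 1·5) = −2·7 + 3·5 = −2·7 + 3·(12 − 1·7) = 3·12 − 5·7 = 3·12 − 5·(19 − 1·12) = −5·19 + 8·12 = −5·19 + 8·(69 − 3·19) = 8·69 − 29·19. Thus 19⁻¹ ≡ -29 ≡ 40 (mod 69).
Therefore t ≡ 40·5 = 200 ≡ 62 (mod 69).
With t = 62: x = 42 + 88·62 = 5498.
Verify: 5498 = 62·88 + 42 and 5498 = 79·69 + 47. ✓

x = 5498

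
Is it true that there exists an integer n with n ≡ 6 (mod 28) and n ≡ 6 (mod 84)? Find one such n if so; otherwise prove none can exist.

n = 6

The moduli are not coprime: gcd(28, 84) = 28. Compatibility requires 28 ∣ (6 − 6) = 0, which holds, so solutions exist.
The smallest candidate n = 6 works directly: 6 ≡ 6 (mod 84).
Verify: 6 = 0·28 + 6 and 6 = 0·84 + 6. ✓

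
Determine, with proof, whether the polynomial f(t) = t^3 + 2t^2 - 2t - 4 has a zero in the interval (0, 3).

f(0) = -4 and f(3) = 35, which have opposite signs.
As a polynomial, f is continuous on every closed interval.
By the Intermediate Value Theorem, f takes the value 0 somewhere in the open interval.

Such a root exists.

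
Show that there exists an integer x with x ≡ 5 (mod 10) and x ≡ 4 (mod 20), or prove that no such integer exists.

gcd(10, 20) = 10. If x ≡ 5 (mod 10) and x ≡ 4 (mod 20), then x ≡ 5 (mod 10) and x ≡ 4 (mod 10).
But 5 mod 10 = 5 while 4 mod 10 = 4, a contradiction.
So no integer satisfies both congruences.

No, no such integer exists.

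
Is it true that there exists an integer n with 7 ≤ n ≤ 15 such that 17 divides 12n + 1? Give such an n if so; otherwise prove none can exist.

n = 7

At n = 7 we get 12·7 + 1 = 85, and 85 = 17·5.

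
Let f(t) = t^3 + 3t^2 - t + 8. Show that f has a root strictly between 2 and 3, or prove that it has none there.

f(2) = 26 and f(3) = 59, both positive, so a sign-change argument is unavailable; we show f keeps this sign on the whole interval.
Shift to the endpoint 2: with t = 2 + u (0 < u < 1), one computes f(2 + u) = u^3 + 9u^2 + 23u + 26.
All 4 nonzero coefficients of this polynomial in u are positive; hence for u > 0 the value is a sum of positive terms (the constant 26 among them).
Therefore f(t) > 0 throughout (2, 3), and f has no zero there.

f has no root in that interval.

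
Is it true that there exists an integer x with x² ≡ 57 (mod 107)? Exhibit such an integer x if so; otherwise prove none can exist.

Take x = 59. Then 59² = 3481 = 32·107 + 57, so 59² ≡ 57 (mod 107).

x = 59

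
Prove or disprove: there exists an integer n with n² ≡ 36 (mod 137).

n = 6

Take n = 6. Then 6² = 36, and since 0 ≤ 36 < 137 this is already reduced: 6² ≡ 36 (mod 137).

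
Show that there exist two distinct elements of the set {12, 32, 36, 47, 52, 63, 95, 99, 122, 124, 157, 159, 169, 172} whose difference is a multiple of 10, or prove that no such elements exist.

Yes: 12 and 32.

Both 12 and 32 leave remainder 2 on division by 10; their difference 20 = 2·10 is a multiple of 10.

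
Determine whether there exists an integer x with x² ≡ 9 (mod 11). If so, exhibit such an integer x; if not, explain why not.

x = 8 works: 8² = 64, and 64 − 9 = 55 = 5·11.

x = 8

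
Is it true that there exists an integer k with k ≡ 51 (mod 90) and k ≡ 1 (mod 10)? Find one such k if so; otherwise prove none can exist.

k = 51

The moduli are not coprime: gcd(90, 10) = 10. Compatibility requires 10 ∣ (1 − 51) = -50, which holds, so solutions exist.
In fact k = 51 itself already satisfies 51 mod 10 = 1.
Check: 51 mod 90 = 51, 51 mod 10 = 1. ✓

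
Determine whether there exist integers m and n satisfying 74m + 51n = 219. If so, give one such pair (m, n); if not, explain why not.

m = 45, n = -61

Since gcd(74, 51) = 1, every integer is an integer combination of 74 and 51.
Euclidean algorithm: 74 = 1·51 + 23, 51 = 2·23 + 5, 23 = 4·5 + 3, 5 = 1·3 + 2, 3 = 1·2 + 1, 2 = 2·1 + 0.
Unwinding: 1 = 3 − 1·2 = 3 − (5 − 1·3) = −5 + 2·3 = −5 + 2·(23 − 4·5) = 2·23 − 9·5 = 2·23 − 9·(51 − 2·23) = −9·51 + 20·23 = −9·51 + 20·(74 − 1·51) = 20·74 − 29·51, i.e. 74·20 + 51·(-29) = 1.
Multiplying through by 219: m = 20·219 = 4380, n = (-29)·219 = -6351 is a solution.
The general solution is m = 4380 + 51k, n = -6351 − 74k; taking k = -85 gives the smaller pair m = 45, n = -61.
Indeed 74·45 + 51·(-61) = 3330 − 3111 = 219.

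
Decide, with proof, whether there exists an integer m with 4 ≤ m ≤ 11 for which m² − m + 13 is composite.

At m = 4: 4² − 4 + 13 = 25 = 5·5, which is composite.

m = 4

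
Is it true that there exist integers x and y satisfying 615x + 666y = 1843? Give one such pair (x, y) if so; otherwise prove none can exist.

There are no such integers.

Any value of 615x + 666y is a multiple of gcd(615, 666) = 3.
But 1843 = 3·614 + 1, so 3 ∤ 1843.
Therefore 615x + 666y = 1843 has no solution in integers.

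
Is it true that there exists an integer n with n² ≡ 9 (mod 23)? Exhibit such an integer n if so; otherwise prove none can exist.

n = 20

Take n = 20. Then 20² = 400 = 17·23 + 9, so 20² ≡ 9 (mod 23).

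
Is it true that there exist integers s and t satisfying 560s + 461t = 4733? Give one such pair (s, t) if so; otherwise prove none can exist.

Since gcd(560, 461) = 1, every integer is an integer combination of 560 and 461.
Dividing repeatedly: 560 = 1·461 + 99, 461 = 4·99 + 65, 99 = 1·65 + 34, 65 = 1·34 + 31, 34 = 1·31 + 3, 31 = 10·3 + 1, 3 = 3·1 + 0.
Back-substituting, 1 = 31 − 10·3 = 31 − 10·(34 − 1·31) = −10·34 + 11·31 = −10·34 + 11·(65 − 1·34) = 11·65 − 21·34 = 11·65 − 21·(99 − 1·65) = −21·99 + 32·65 = −21·99 + 32·(461 − 4·99) = 32·461 − 149·99 = 32·461 − 149·(560 − 1·461) = −149·560 + 181·461; that is, 560·(-149) + 461·181 = 1.
Times 4733: 560·(-705217) + 461·856673 = 4733, so (-705217, 856673) solves it.
Adding 1530·461 to s and subtracting 1530·560 from t gives the tidier solution (113, -127).
Check: 560·113 + 461·(-127) = 63280 − 58547 = 4733. ✓

s = 113, t = -127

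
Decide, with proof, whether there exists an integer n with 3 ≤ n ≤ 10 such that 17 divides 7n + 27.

For n = 3, 4, …, 10 the values of 7n + 27 modulo 17 are 14, 4, 11, 1, 8, 15, 5, 12 respectively.
The residue 0 does not occur, so no n in [3, 10] makes 7n + 27 a multiple of 17.

There is no such integer n in that range.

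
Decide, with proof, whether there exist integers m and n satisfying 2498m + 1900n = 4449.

Both 2498 and 1900 are divisible by gcd(2498, 1900) = 2, hence so is any combination 2498m + 1900n.
But 4449 is not a multiple of 2 (it leaves remainder 1).
Therefore 2498m + 1900n = 4449 has no solution in integers.

There are no such integers.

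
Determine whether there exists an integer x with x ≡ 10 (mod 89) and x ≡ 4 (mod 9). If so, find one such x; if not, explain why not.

x = 544

The moduli 89 and 9 are coprime, so by the Chinese Remainder Theorem a unique solution modulo 801 exists.
Write x = 10 + 89t and require 10 + 89t ≡ 4 (mod 9), i.e. 89t ≡ 3 (mod 9).
89 ≡ 8 (mod 9), so this reads 8t ≡ 3 (mod 9). To invert 8 modulo 9: 9 = 1·8 + 1, 8 = 8·1 + 0, and unwinding, 1 = 9 − 1·8. Thus 8⁻¹ ≡ -1 ≡ 8 (mod 9).
Therefore t ≡ 8·3 = 24 ≡ 6 (mod 9).
With t = 6: x = 10 + 89·6 = 544.
Verify: 544 = 6·89 + 10 and 544 = 60·9 + 4. ✓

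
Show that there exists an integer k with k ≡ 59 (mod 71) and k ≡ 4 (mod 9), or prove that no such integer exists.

k = 130

Since 71 and 9 share no common factor, CRT says the pair of congruences has a solution (unique mod 639).
Write k = 59 + 71t and require 59 + 71t ≡ 4 (mod 9), i.e. 71t ≡ 8 (mod 9).
71 ≡ 8 (mod 9), so this reads 8t ≡ 8 (mod 9). Note 8·8 = 64 ≡ 1 (mod 9) (as 64 − 1 = 7·9), so 8⁻¹ ≡ 8.
Multiplying by 8: t ≡ 8·8 = 64 ≡ 1 (mod 9).
Taking t = 1 gives k = 59 + 71·1 = 130.
Indeed 130 ≡ 59 (mod 71) and 130 ≡ 4 (mod 9).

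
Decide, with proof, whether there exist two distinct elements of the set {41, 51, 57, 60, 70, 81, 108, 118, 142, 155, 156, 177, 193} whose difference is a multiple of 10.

Yes: 41 and 51.

Reduce each element mod 10: 41↦1, 51↦1, 57↦7, 60↦0, 70↦0, 81↦1, 108↦8, 118↦8, 142↦2, 155↦5, 156↦6, 177↦7, 193↦3. The residue 1 repeats (at 41 and 51), and 51 − 41 = 10 = 1·10.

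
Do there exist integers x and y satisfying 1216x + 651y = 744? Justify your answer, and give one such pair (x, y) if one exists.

1216 and 651 are coprime, so 1216x + 651y ranges over all of ℤ.
Dividing repeatedly: 1216 = 1·651 + 565, 651 = 1·565 + 86, 565 = 6·86 + 49, 86 = 1·49 + 37, 49 = 1·37 + 12, 37 = 3·12 + 1, 12 = 12·1 + 0.
Back-substituting, 1 = 37 − 3·12 = 37 − 3·(49 − 1·37) = −3·49 + 4·37 = −3·49 + 4·(86 − 1·49) = 4·86 − 7·49 = 4·86 − 7·(565 − 6·86) = −7·565 + 46·86 = −7·565 + 46·(651 − 1·565) = 46·651 − 53·565 = 46·651 − 53·(1216 − 1·651) = −53·1216 + 99·651; that is, 1216·(-53) + 651·99 = 1.
Scaling by 744 gives the particular solution (x, y) = (-39432, 73656).
Shifting by a multiple of (651, −1216) keeps it a solution: x = -39432 + 61·651 = 279, y = 73656 − 61·1216 = -520.
Indeed 1216·279 + 651·(-520) = 339264 − 338520 = 744.

x = 279, y = -520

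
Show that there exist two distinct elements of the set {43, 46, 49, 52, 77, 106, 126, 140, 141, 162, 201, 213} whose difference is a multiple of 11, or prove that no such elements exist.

The pair (49, 126) works.

Reduce each element mod 11: 43↦10, 46↦2, 49↦5, 52↦8, 77↦0, 106↦7, 126↦5, 140↦8, 141↦9, 162↦8, 201↦3, 213↦4. The residue 5 repeats (at 49 and 126), and 126 − 49 = 77 = 7·11.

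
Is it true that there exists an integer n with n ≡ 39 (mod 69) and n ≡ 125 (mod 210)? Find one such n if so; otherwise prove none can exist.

No, no such integer exists.

Reduce both congruences modulo 3, which divides 69 and 210: they say n ≡ 39 (mod 3) and n ≡ 125 (mod 3).
But 39 mod 3 = 0 while 125 mod 3 = 2, a contradiction.
Hence the system has no solution.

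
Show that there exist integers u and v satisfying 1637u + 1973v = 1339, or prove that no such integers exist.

u = 272, v = -225

1637 and 1973 are coprime, so 1637u + 1973v ranges over all of ℤ.
Euclidean algorithm: 1973 = 1·1637 + 336, 1637 = 4·336 + 293, 336 = 1·293 + 43, 293 = 6·43 + 35, 43 = 1·35 + 8, 35 = 4·8 + 3, 8 = 2·3 + 2, 3 = 1·2 + 1, 2 = 2·1 + 0.
Working back up the chain: 1 = 3 − 1·2 = 3 − (8 − 2·3) = −8 + 3·3 = −8 + 3·(35 − 4·8) = 3·35 − 13·8 = 3·35 − 13·(43 − 1·35) = −13·43 + 16·35 = −13·43 + 16·(293 − 6·43) = 16·293 − 109·43 = 16·293 − 109·(336 − 1·293) = −109·336 + 125·293 = −109·336 + 125·(1637 − 4·336) = 125·1637 − 609·336 = 125·1637 − 609·(1973 − 1·1637) = −609·1973 + 734·1637. So 1637·734 + 1973·(-609) = 1.
Multiplying through by 1339: u = 734·1339 = 982826, v = (-609)·1339 = -815451 is a solution.
Subtracting 498·1973 from u and adding 498·1637 to v gives the tidier solution (272, -225).
Check: 1637·272 + 1973·(-225) = 445264 − 443925 = 1339. ✓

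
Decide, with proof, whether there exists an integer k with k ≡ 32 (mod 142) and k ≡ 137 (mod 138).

gcd(142, 138) = 2. If k ≡ 32 (mod 142) and k ≡ 137 (mod 138), then k ≡ 32 (mod 2) and k ≡ 137 (mod 2).
But 32 mod 2 = 0 while 137 mod 2 = 1, a contradiction.
So no integer satisfies both congruences.

No, no such integer exists.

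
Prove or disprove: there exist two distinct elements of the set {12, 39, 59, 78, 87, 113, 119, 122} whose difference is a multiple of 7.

The pair (59, 87) works.

Reduce each element mod 7: 12↦5, 39↦4, 59↦3, 78↦1, 87↦3, 113↦1, 119↦0, 122↦3. The residue 3 repeats (at 59 and 87), and 87 − 59 = 28 = 4·7.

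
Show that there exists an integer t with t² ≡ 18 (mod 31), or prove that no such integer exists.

t = 24

t = 24 works: 24² = 576, and 576 − 18 = 558 = 18·31.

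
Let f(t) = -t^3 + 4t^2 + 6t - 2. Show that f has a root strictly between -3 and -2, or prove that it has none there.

The endpoint values f(-3) = 43 and f(-2) = 10 are both positive. Claim: f(t) > 0 for every t in (-3, -2).
Shift to the endpoint -2: with t = -2 − u (0 < u < 1), one computes f(-2 − u) = u^3 + 10u^2 + 22u + 10.
The nonzero coefficients here are all positive, so for u > 0 every term is positive (or zero), and the constant term 10 is strictly positive.
Therefore f(t) > 0 throughout (-3, -2), and f has no zero there.

f has no root in that interval.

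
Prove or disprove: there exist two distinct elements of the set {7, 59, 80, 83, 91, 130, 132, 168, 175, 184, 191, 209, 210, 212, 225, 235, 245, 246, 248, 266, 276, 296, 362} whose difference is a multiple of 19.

7 and 83 are such a pair.

Both 7 and 83 leave remainder 7 on division by 19; their difference 76 = 4·19 is a multiple of 19.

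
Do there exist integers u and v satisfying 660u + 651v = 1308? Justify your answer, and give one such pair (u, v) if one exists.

Since gcd(660, 651) = 3 and 1308 = 3·436, Bézout's identity guarantees a solution.
Dividing through by 3 reduces the equation to 220u + 217v = 436.
Run the Euclidean algorithm on 220 and 217: 220 = 1·217 + 3, 217 = 72·3 + 1, 3 = 3·1 + 0.
Unwinding: 1 = 217 − 72·3 = 217 − 72·(220 − 1·217) = −72·220 + 73·217, i.e. 220·(-72) + 217·73 = 1.
Times 436: 220·(-31392) + 217·31828 = 436, so (-31392, 31828) solves it.
Adding 145·217 to u and subtracting 145·220 from v gives the tidier solution (73, -72).
Check: 660·73 + 651·(-72) = 48180 − 46872 = 1308. ✓

u = 73, v = -72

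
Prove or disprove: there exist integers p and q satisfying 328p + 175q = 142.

p = 89, q = -166

Since gcd(328, 175) = 1, every integer is an integer combination of 328 and 175.
Run the Euclidean algorithm on 328 and 175: 328 = 1·175 + 153, 175 = 1·153 + 22, 153 = 6·22 + 21, 22 = 1·21 + 1, 21 = 21·1 + 0.
Unwinding: 1 = 22 − 1·21 = 22 − (153 − 6·22) = −153 + 7·22 = −153 + 7·(175 − 1·153) = 7·175 − 8·153 = 7·175 − 8·(328 − 1·175) = −8·328 + 15·175, i.e. 328·(-8) + 175·15 = 1.
Times 142: 328·(-1136) + 175·2130 = 142, so (-1136, 2130) solves it.
Adding 7·175 to p and subtracting 7·328 from q gives the tidier solution (89, -166).
Indeed 328·89 + 175·(-166) = 29192 − 29050 = 142.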